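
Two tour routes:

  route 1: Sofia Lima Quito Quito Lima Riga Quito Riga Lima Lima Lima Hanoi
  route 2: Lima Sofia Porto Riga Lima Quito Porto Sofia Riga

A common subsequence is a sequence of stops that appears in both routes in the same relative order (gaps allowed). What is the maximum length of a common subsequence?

4

Match Sofia at route 1[1]=route 2[2], then Lima at route 1[2]=route 2[5], then Quito at route 1[3]=route 2[6], then Riga at route 1[8]=route 2[9] — 4 stops in the same relative order in both. dp[12][9] = 4 confirms this is the maximum.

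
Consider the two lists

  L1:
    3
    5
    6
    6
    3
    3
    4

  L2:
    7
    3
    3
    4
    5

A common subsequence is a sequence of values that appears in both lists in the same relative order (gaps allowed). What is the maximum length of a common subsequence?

3

Taking 3 (L1 #5, L2 #2); then 3 (L1 #6, L2 #3); then 4 (L1 #7, L2 #4) gives a common subsequence of length 3. The LCS DP gives dp[7][5] = 3, so this is optimal.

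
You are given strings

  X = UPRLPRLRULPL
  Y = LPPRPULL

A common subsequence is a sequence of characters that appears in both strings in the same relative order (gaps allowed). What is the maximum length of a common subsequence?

Pick P at X[2]=Y[3] → R at X[3]=Y[4] → P at X[5]=Y[5] → U at X[9]=Y[6] → L at X[10]=Y[7] → L at X[12]=Y[8]; all 6 characters appear in both, in order. Since dp[12][8] = 6, nothing longer is possible.

6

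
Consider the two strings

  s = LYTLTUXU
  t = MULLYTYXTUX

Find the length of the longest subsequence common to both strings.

6

Taking L at s[1]=t[4], Y at s[2]=t[5], T at s[3]=t[6], T at s[5]=t[9], U at s[6]=t[10], X at s[7]=t[11] gives a common subsequence of length 6. Since dp[8][11] = 6, nothing longer is possible.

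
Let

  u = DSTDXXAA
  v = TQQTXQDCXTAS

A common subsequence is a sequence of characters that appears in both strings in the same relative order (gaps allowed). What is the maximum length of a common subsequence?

Let dp[i][j] be the LCS length of the first i characters of u and the first j characters of v. dp[i][j] = dp[i-1][j-1]+1 when the i-th and j-th characters match, else max(dp[i-1][j], dp[i][j-1]).
    ·  T  Q  Q  T  X  Q  D  C  X  T  A  S
 ·  0  0  0  0  0  0  0  0  0  0  0  0  0
 D  0  0  0  0  0  0  0  1  1  1  1  1  1
 S  0  0  0  0  0  0  0  1  1  1  1  1  2
 T  0  1  1  1  1  1  1  1  1  1  2  2  2
 D  0  1  1  1  1  1  1  2  2  2  2  2  2
 X  0  1  1  1  1  2  2  2  2  3  3  3  3
 X  0  1  1  1  1  2  2  2  2  3  3  3  3
 A  0  1  1  1  1  2  2  2  2  3  3  4  4
 A  0  1  1  1  1  2  2  2  2  3  3  4  4
dp[8][12] = 4. One LCS (by backtracking along matches): TDXA.

4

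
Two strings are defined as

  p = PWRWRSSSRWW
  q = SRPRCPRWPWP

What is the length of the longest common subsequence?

5

Let dp[i][j] be the LCS length of the first i characters of p and the first j characters of q. dp[i][j] = dp[i-1][j-1]+1 when the i-th and j-th characters match, else max(dp[i-1][j], dp[i][j-1]).
    ·  S  R  P  R  C  P  R  W  P  W  P
 ·  0  0  0  0  0  0  0  0  0  0  0  0
 P  0  0  0  1  1  1  1  1  1  1  1  1
 W  0  0  0  1  1  1  1  1  2  2  2  2
 R  0  0  1  1  2  2  2  2  2  2  2  2
 W  0  0  1  1  2  2  2  2  3  3  3  3
 R  0  0  1  1  2  2  2  3  3  3  3  3
 S  0  1  1  1  2  2  2  3  3  3  3  3
 S  0  1  1  1  2  2  2  3  3  3  3  3
 S  0  1  1  1  2  2  2  3  3  3  3  3
 R  0  1  2  2  2  2  2  3  3  3  3  3
 W  0  1  2  2  2  2  2  3  4  4  4  4
 W  0  1  2  2  2  2  2  3  4  4  5  5
dp[11][11] = 5. One LCS (by backtracking along matches): PRRWW.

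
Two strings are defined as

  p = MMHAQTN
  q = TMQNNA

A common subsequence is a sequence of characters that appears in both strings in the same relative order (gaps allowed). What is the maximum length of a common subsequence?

Match M (p #2, q #2) → Q (p #5, q #3) → N (p #7, q #5) — 3 characters in the same relative order in both. Since dp[7][6] = 3, nothing longer is possible.

3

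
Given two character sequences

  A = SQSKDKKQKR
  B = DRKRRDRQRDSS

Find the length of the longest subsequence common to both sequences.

Taking K [4,3], D [5,6], Q [8,8], R [10,9] gives a common subsequence of length 4. The LCS DP gives dp[10][12] = 4, so this is optimal.

4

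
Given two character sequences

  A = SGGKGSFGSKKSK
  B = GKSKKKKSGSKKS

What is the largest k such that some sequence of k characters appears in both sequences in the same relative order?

Match S at A[1]=B[3] → K at A[4]=B[7] → S at A[6]=B[8] → G at A[8]=B[9] → S at A[9]=B[10] → K at A[10]=B[11] → K at A[11]=B[12] → S at A[12]=B[13] — 8 characters in the same relative order in both. dp[13][13] = 8 confirms this is the maximum.

8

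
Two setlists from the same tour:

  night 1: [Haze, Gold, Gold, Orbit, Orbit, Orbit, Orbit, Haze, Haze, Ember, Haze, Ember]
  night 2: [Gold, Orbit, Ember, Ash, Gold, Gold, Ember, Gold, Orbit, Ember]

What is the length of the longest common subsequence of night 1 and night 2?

4

Match Gold at night 1[2]=night 2[6] → Gold at night 1[3]=night 2[8] → Orbit at night 1[7]=night 2[9] → Ember at night 1[12]=night 2[10] — 4 songs in the same relative order in both. The LCS DP gives dp[12][10] = 4, so this is optimal.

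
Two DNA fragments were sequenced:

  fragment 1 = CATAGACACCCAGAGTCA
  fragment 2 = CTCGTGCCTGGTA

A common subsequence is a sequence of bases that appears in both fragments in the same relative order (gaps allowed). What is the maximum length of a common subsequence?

Match C (fragment 1 #1, fragment 2 #3); then T (fragment 1 #3, fragment 2 #5); then G (fragment 1 #5, fragment 2 #6); then C (fragment 1 #7, fragment 2 #7); then C (fragment 1 #9, fragment 2 #8); then G (fragment 1 #13, fragment 2 #10); then G (fragment 1 #15, fragment 2 #11); then T (fragment 1 #16, fragment 2 #12); then A (fragment 1 #18, fragment 2 #13) — 9 bases in the same relative order in both. The LCS DP gives dp[18][13] = 9, so this is optimal.

9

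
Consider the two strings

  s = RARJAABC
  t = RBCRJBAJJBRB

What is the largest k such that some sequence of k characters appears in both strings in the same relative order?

Pick R (s #1, t #1), R (s #3, t #4), J (s #4, t #5), A (s #5, t #7), B (s #7, t #12); all 5 characters appear in both, in order. dp[8][12] = 5 confirms this is the maximum.

5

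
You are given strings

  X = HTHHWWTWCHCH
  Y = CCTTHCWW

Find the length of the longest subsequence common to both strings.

4

One common subsequence of length 4: T (X #2, Y #4), H (X #3, Y #5), W (X #6, Y #7), W (X #8, Y #8). The LCS DP gives dp[12][8] = 4, so this is optimal.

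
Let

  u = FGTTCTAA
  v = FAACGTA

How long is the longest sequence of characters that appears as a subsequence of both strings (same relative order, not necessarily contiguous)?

4

Match F (u #1, v #1); then G (u #2, v #5); then T (u #6, v #6); then A (u #8, v #7) — 4 characters in the same relative order in both. dp[8][7] = 4 confirms this is the maximum.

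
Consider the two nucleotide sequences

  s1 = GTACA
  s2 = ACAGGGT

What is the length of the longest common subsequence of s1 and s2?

3

One common subsequence of length 3: A (s1 #3, s2 #1); then C (s1 #4, s2 #2); then A (s1 #5, s2 #3), and the DP table's final entry dp[5][7] is also 3, so no common subsequence is longer.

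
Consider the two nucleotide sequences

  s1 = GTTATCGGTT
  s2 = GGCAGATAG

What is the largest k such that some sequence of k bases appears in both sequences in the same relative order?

4

Match G (s1 #1, s2 #5), then T (s1 #3, s2 #7), then A (s1 #4, s2 #8), then G (s1 #8, s2 #9) — 4 bases in the same relative order in both. Since dp[10][9] = 4, nothing longer is possible.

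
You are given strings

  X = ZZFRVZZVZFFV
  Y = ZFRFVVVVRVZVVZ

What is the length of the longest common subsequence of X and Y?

7

Match Z [1,1]; then F [3,4]; then R [4,9]; then V [5,10]; then Z [6,11]; then V [8,13]; then Z [9,14] — 7 characters in the same relative order in both. The LCS DP gives dp[12][14] = 7, so this is optimal.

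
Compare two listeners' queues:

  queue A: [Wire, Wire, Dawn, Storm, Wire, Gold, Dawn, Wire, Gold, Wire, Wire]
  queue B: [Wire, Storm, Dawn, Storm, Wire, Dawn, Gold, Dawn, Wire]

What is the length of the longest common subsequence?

Taking Wire at queue A[1]=queue B[1], then Dawn at queue A[3]=queue B[3], then Storm at queue A[4]=queue B[4], then Wire at queue A[5]=queue B[5], then Gold at queue A[6]=queue B[7], then Dawn at queue A[7]=queue B[8], then Wire at queue A[11]=queue B[9] gives a common subsequence of length 7. dp[11][9] = 7 confirms this is the maximum.

7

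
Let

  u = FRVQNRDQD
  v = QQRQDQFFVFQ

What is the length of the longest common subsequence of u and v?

4

Let dp[i][j] be the LCS length of the first i characters of u and the first j characters of v. dp[i][j] = dp[i-1][j-1]+1 when the i-th and j-th characters match, else max(dp[i-1][j], dp[i][j-1]).
    ·  Q  Q  R  Q  D  Q  F  F  V  F  Q
 ·  0  0  0  0  0  0  0  0  0  0  0  0
 F  0  0  0  0  0  0  0  1  1  1  1  1
 R  0  0  0  1  1  1  1  1  1  1  1  1
 V  0  0  0  1  1  1  1  1  1  2  2  2
 Q  0  1  1  1  2  2  2  2  2  2  2  3
 N  0  1  1  1  2  2  2  2  2  2  2  3
 R  0  1  1  2  2  2  2  2  2  2  2  3
 D  0  1  1  2  2  3  3  3  3  3  3  3
 Q  0  1  2  2  3  3  4  4  4  4  4  4
 D  0  1  2  2  3  4  4  4  4  4  4  4
dp[9][11] = 4. One LCS (by backtracking along matches): RQDQ.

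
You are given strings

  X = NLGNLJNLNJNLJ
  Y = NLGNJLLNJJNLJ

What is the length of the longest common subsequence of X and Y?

11

Taking N [1,1], then L [2,2], then G [3,3], then N [4,4], then L [5,6], then L [8,7], then N [9,8], then J [10,10], then N [11,11], then L [12,12], then J [13,13] gives a common subsequence of length 11. dp[13][13] = 11 confirms this is the maximum.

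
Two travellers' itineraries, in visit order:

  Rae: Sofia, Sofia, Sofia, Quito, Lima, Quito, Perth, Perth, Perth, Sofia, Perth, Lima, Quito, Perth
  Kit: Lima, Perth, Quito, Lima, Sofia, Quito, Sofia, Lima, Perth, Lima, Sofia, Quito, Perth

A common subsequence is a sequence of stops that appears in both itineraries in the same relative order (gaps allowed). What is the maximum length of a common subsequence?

Match Quito (Rae #4, Kit #3), Lima (Rae #5, Kit #4), Quito (Rae #6, Kit #6), Sofia (Rae #10, Kit #7), Perth (Rae #11, Kit #9), Lima (Rae #12, Kit #10), Quito (Rae #13, Kit #12), Perth (Rae #14, Kit #13) — 8 stops in the same relative order in both, and the DP table's final entry dp[14][13] is also 8, so no common subsequence is longer.

8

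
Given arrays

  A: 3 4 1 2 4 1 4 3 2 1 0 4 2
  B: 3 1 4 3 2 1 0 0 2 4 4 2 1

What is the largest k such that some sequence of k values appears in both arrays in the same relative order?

Match 3 at A[1]=B[1], then 1 at A[6]=B[2], then 4 at A[7]=B[3], then 3 at A[8]=B[4], then 2 at A[9]=B[5], then 1 at A[10]=B[6], then 0 at A[11]=B[8], then 4 at A[12]=B[11], then 2 at A[13]=B[12] — 9 values in the same relative order in both. The LCS DP gives dp[13][13] = 9, so this is optimal.

9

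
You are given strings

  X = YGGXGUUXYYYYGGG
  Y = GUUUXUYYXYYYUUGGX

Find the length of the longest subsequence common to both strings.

10

Pick G [2,1]; then U [6,3]; then U [7,4]; then X [8,5]; then Y [9,8]; then Y [10,10]; then Y [11,11]; then Y [12,12]; then G [13,15]; then G [14,16]; all 10 characters appear in both, in order. dp[15][17] = 10 confirms this is the maximum.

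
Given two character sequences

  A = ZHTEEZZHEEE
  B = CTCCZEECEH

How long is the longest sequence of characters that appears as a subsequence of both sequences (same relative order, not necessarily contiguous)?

5

Match T (A #3, B #2) → Z (A #7, B #5) → E (A #9, B #6) → E (A #10, B #7) → E (A #11, B #9) — 5 characters in the same relative order in both. dp[11][10] = 5 confirms this is the maximum.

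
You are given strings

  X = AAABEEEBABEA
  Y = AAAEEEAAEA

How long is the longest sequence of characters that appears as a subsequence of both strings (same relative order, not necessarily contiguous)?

9

Match A at X[1]=Y[1], then A at X[2]=Y[2], then A at X[3]=Y[3], then E at X[5]=Y[4], then E at X[6]=Y[5], then E at X[7]=Y[6], then A at X[9]=Y[8], then E at X[11]=Y[9], then A at X[12]=Y[10] — 9 characters in the same relative order in both. dp[12][10] = 9 confirms this is the maximum.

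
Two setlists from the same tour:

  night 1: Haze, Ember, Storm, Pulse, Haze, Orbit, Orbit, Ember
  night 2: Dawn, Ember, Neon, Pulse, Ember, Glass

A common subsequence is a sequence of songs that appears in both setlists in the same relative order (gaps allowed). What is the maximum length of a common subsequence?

Match Ember at night 1[2]=night 2[2], then Pulse at night 1[4]=night 2[4], then Ember at night 1[8]=night 2[5] — 3 songs in the same relative order in both. Since dp[8][6] = 3, nothing longer is possible.

3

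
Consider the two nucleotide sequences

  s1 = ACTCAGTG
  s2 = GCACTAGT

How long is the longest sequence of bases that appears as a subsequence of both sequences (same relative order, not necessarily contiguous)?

Match A (s1 #1, s2 #3); then C (s1 #2, s2 #4); then T (s1 #3, s2 #5); then A (s1 #5, s2 #6); then G (s1 #6, s2 #7); then T (s1 #7, s2 #8) — 6 bases in the same relative order in both. Since dp[8][8] = 6, nothing longer is possible.

6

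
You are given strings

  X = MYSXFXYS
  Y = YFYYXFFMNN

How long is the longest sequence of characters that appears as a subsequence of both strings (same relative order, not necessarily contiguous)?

3

One common subsequence of length 3: Y [2,4] → X [4,5] → F [5,7]. Since dp[8][10] = 3, nothing longer is possible.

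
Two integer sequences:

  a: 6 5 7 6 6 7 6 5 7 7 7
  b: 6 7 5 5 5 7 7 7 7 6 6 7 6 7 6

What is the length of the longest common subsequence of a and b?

Pick 6 (a #1, b #1) → 5 (a #2, b #5) → 7 (a #3, b #9) → 6 (a #4, b #10) → 6 (a #5, b #11) → 7 (a #6, b #12) → 6 (a #7, b #13) → 7 (a #9, b #14); all 8 values appear in both, in order. Since dp[11][15] = 8, nothing longer is possible.

8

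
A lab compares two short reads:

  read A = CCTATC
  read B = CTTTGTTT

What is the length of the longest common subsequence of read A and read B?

3

Match C [1,1], T [3,7], T [5,8] — 3 bases in the same relative order in both. The LCS DP gives dp[6][8] = 3, so this is optimal.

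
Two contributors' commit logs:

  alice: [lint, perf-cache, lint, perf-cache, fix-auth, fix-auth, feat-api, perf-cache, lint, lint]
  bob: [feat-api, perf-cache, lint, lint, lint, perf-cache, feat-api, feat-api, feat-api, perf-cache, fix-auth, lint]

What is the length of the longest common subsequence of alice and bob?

6

Match lint at alice[1]=bob[4], lint at alice[3]=bob[5], perf-cache at alice[4]=bob[6], feat-api at alice[7]=bob[9], perf-cache at alice[8]=bob[10], lint at alice[10]=bob[12] — 6 commits in the same relative order in both. dp[10][12] = 6 confirms this is the maximum.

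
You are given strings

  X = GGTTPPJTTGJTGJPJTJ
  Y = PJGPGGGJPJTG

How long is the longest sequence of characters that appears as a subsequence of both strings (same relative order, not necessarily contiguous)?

8

One common subsequence of length 8: G at X[1]=Y[3]; then G at X[2]=Y[5]; then G at X[10]=Y[6]; then G at X[13]=Y[7]; then J at X[14]=Y[8]; then P at X[15]=Y[9]; then J at X[16]=Y[10]; then T at X[17]=Y[11]. dp[18][12] = 8 confirms this is the maximum.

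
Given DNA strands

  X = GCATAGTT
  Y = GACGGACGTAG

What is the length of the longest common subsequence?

6

Let dp[i][j] be the LCS length of the first i bases of X and the first j bases of Y. dp[i][j] = dp[i-1][j-1]+1 when the i-th and j-th bases match, else max(dp[i-1][j], dp[i][j-1]).
    ·  G  A  C  G  G  A  C  G  T  A  G
 ·  0  0  0  0  0  0  0  0  0  0  0  0
 G  0  1  1  1  1  1  1  1  1  1  1  1
 C  0  1  1  2  2  2  2  2  2  2  2  2
 A  0  1  2  2  2  2  3  3  3  3  3  3
 T  0  1  2  2  2  2  3  3  3  4  4  4
 A  0  1  2  2  2  2  3  3  3  4  5  5
 G  0  1  2  2  3  3  3  3  4  4  5  6
 T  0  1  2  2  3  3  3  3  4  5  5  6
 T  0  1  2  2  3  3  3  3  4  5  5  6
dp[8][11] = 6. One LCS (by backtracking along matches): GCATAG.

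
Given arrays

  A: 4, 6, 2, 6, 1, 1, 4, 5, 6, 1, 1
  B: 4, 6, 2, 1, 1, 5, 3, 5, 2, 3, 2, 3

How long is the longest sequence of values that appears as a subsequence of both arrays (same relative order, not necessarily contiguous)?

Let dp[i][j] be the LCS length of the first i values of A and the first j values of B. dp[i][j] = dp[i-1][j-1]+1 when the i-th and j-th values match, else max(dp[i-1][j], dp[i][j-1]).
    ·  4  6  2  1  1  5  3  5  2  3  2  3
 ·  0  0  0  0  0  0  0  0  0  0  0  0  0
 4  0  1  1  1  1  1  1  1  1  1  1  1  1
 6  0  1  2  2  2  2  2  2  2  2  2  2  2
 2  0  1  2  3  3  3  3  3  3  3  3  3  3
 6  0  1  2  3  3  3  3  3  3  3  3  3  3
 1  0  1  2  3  4  4  4  4  4  4  4  4  4
 1  0  1  2  3  4  5  5  5  5  5  5  5  5
 4  0  1  2  3  4  5  5  5  5  5  5  5  5
 5  0  1  2  3  4  5  6  6  6  6  6  6  6
 6  0  1  2  3  4  5  6  6  6  6  6  6  6
 1  0  1  2  3  4  5  6  6  6  6  6  6  6
 1  0  1  2  3  4  5  6  6  6  6  6  6  6
dp[11][12] = 6. One LCS (by backtracking along matches): 4, 6, 2, 1, 1, 5.

6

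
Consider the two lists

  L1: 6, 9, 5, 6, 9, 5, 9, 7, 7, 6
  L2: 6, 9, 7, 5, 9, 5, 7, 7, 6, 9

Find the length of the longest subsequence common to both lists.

Match 6 at L1[1]=L2[1], then 9 at L1[2]=L2[2], then 5 at L1[3]=L2[4], then 9 at L1[5]=L2[5], then 5 at L1[6]=L2[6], then 7 at L1[8]=L2[7], then 7 at L1[9]=L2[8], then 6 at L1[10]=L2[9] — 8 values in the same relative order in both. The LCS DP gives dp[10][10] = 8, so this is optimal.

8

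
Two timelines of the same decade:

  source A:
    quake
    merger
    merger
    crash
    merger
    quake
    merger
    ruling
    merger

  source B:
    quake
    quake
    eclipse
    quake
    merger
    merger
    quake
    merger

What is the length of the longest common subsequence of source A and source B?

Taking quake [1,4]; then merger [3,5]; then merger [5,6]; then quake [6,7]; then merger [9,8] gives a common subsequence of length 5. The LCS DP gives dp[9][8] = 5, so this is optimal.

5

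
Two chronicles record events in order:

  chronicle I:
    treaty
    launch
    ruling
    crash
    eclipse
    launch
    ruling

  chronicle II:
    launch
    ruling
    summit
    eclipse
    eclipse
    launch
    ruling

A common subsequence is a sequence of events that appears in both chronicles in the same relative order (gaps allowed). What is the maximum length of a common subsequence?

Taking launch (chronicle I #2, chronicle II #1); then ruling (chronicle I #3, chronicle II #2); then eclipse (chronicle I #5, chronicle II #5); then launch (chronicle I #6, chronicle II #6); then ruling (chronicle I #7, chronicle II #7) gives a common subsequence of length 5. Since dp[7][7] = 5, nothing longer is possible.

5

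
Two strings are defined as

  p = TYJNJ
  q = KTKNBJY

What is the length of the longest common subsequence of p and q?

3

Let dp[i][j] be the LCS length of the first i characters of p and the first j characters of q. dp[i][j] = dp[i-1][j-1]+1 when the i-th and j-th characters match, else max(dp[i-1][j], dp[i][j-1]).
    ·  K  T  K  N  B  J  Y
 ·  0  0  0  0  0  0  0  0
 T  0  0  1  1  1  1  1  1
 Y  0  0  1  1  1  1  1  2
 J  0  0  1  1  1  1  2  2
 N  0  0  1  1  2  2  2  2
 J  0  0  1  1  2  2  3  3
dp[5][7] = 3. One LCS (by backtracking along matches): TNJ.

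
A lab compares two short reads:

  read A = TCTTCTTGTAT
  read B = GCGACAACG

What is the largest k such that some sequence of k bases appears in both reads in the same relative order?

3

One common subsequence of length 3: C [2,5], then C [5,8], then G [8,9], and the DP table's final entry dp[11][9] is also 3, so no common subsequence is longer.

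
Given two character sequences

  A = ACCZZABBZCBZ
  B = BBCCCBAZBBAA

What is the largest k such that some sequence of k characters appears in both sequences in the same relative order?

5

Let dp[i][j] be the LCS length of the first i characters of A and the first j characters of B. dp[i][j] = dp[i-1][j-1]+1 when the i-th and j-th characters match, else max(dp[i-1][j], dp[i][j-1]).
    ·  B  B  C  C  C  B  A  Z  B  B  A  A
 ·  0  0  0  0  0  0  0  0  0  0  0  0  0
 A  0  0  0  0  0  0  0  1  1  1  1  1  1
 C  0  0  0  1  1  1  1  1  1  1  1  1  1
 C  0  0  0  1  2  2  2  2  2  2  2  2  2
 Z  0  0  0  1  2  2  2  2  3  3  3  3  3
 Z  0  0  0  1  2  2  2  2  3  3  3  3  3
 A  0  0  0  1  2  2  2  3  3  3  3  4  4
 B  0  1  1  1  2  2  3  3  3  4  4  4  4
 B  0  1  2  2  2  2  3  3  3  4  5  5  5
 Z  0  1  2  2  2  2  3  3  4  4  5  5  5
 C  0  1  2  3  3  3  3  3  4  4  5  5  5
 B  0  1  2  3  3  3  4  4  4  5  5  5  5
 Z  0  1  2  3  3  3  4  4  5  5  5  5  5
dp[12][12] = 5. One LCS (by backtracking along matches): CCZBB.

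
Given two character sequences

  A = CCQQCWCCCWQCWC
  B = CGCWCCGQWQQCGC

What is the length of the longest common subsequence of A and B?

9

Pick C at A[1]=B[1], then C at A[5]=B[3], then W at A[6]=B[4], then C at A[7]=B[5], then C at A[8]=B[6], then W at A[10]=B[9], then Q at A[11]=B[11], then C at A[12]=B[12], then C at A[14]=B[14]; all 9 characters appear in both, in order, and the DP table's final entry dp[14][14] is also 9, so no common subsequence is longer.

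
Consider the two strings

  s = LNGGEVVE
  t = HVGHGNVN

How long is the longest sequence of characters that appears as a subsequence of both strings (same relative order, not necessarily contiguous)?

Let dp[i][j] be the LCS length of the first i characters of s and the first j characters of t. dp[i][j] = dp[i-1][j-1]+1 when the i-th and j-th characters match, else max(dp[i-1][j], dp[i][j-1]).
    ·  H  V  G  H  G  N  V  N
 ·  0  0  0  0  0  0  0  0  0
 L  0  0  0  0  0  0  0  0  0
 N  0  0  0  0  0  0  1  1  1
 G  0  0  0  1  1  1  1  1  1
 G  0  0  0  1  1  2  2  2  2
 E  0  0  0  1  1  2  2  2  2
 V  0  0  1  1  1  2  2  3  3
 V  0  0  1  1  1  2  2  3  3
 E  0  0  1  1  1  2  2  3  3
dp[8][8] = 3. One LCS (by backtracking along matches): GGV.

3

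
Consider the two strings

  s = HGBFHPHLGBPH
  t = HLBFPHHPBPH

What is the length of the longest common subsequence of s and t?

8

Pick H (s #1, t #1) → B (s #3, t #3) → F (s #4, t #4) → H (s #5, t #7) → P (s #6, t #8) → B (s #10, t #9) → P (s #11, t #10) → H (s #12, t #11); all 8 characters appear in both, in order. The LCS DP gives dp[12][11] = 8, so this is optimal.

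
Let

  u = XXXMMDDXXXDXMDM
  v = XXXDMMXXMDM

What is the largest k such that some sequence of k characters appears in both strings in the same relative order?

Taking X [1,1], X [2,2], X [3,3], M [4,5], M [5,6], X [10,7], X [12,8], M [13,9], D [14,10], M [15,11] gives a common subsequence of length 10. Since dp[15][11] = 10, nothing longer is possible.

10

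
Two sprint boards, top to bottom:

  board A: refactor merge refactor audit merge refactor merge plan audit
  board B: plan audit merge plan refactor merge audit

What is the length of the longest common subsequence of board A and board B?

5

Match audit [4,2], then merge [5,3], then refactor [6,5], then merge [7,6], then audit [9,7] — 5 tasks in the same relative order in both. Since dp[9][7] = 5, nothing longer is possible.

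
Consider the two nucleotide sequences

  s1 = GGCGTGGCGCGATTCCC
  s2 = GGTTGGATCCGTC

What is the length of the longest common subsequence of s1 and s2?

10

One common subsequence of length 10: G at s1[1]=s2[1], G at s1[2]=s2[2], T at s1[5]=s2[4], G at s1[6]=s2[5], G at s1[7]=s2[6], C at s1[8]=s2[9], C at s1[10]=s2[10], G at s1[11]=s2[11], T at s1[14]=s2[12], C at s1[17]=s2[13]. The LCS DP gives dp[17][13] = 10, so this is optimal.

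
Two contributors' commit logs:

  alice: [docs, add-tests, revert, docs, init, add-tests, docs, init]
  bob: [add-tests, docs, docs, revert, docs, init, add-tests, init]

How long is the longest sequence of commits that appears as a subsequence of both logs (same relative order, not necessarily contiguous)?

Match docs at alice[1]=bob[3]; then revert at alice[3]=bob[4]; then docs at alice[4]=bob[5]; then init at alice[5]=bob[6]; then add-tests at alice[6]=bob[7]; then init at alice[8]=bob[8] — 6 commits in the same relative order in both, and the DP table's final entry dp[8][8] is also 6, so no common subsequence is longer.

6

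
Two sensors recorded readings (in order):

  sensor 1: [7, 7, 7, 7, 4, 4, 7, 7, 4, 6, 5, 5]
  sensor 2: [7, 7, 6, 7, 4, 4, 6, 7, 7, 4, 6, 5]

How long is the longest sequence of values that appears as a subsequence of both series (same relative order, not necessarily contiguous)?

10

One common subsequence of length 10: 7 (sensor 1 #1, sensor 2 #1), then 7 (sensor 1 #2, sensor 2 #2), then 7 (sensor 1 #4, sensor 2 #4), then 4 (sensor 1 #5, sensor 2 #5), then 4 (sensor 1 #6, sensor 2 #6), then 7 (sensor 1 #7, sensor 2 #8), then 7 (sensor 1 #8, sensor 2 #9), then 4 (sensor 1 #9, sensor 2 #10), then 6 (sensor 1 #10, sensor 2 #11), then 5 (sensor 1 #12, sensor 2 #12), and the DP table's final entry dp[12][12] is also 10, so no common subsequence is longer.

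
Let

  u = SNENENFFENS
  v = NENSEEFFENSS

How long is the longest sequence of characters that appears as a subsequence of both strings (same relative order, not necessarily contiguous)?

9

Pick N [2,1], E [3,2], N [4,3], E [5,6], F [7,7], F [8,8], E [9,9], N [10,10], S [11,12]; all 9 characters appear in both, in order. The LCS DP gives dp[11][12] = 9, so this is optimal.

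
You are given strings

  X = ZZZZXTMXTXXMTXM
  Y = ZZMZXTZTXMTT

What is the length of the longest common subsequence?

9

Match Z at X[1]=Y[1], Z at X[2]=Y[2], Z at X[4]=Y[4], X at X[5]=Y[5], T at X[6]=Y[6], T at X[9]=Y[8], X at X[11]=Y[9], M at X[12]=Y[10], T at X[13]=Y[12] — 9 characters in the same relative order in both. dp[15][12] = 9 confirms this is the maximum.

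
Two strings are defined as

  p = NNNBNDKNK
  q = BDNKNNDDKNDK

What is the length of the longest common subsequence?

7

Match N (p #1, q #3), N (p #2, q #5), N (p #3, q #6), D (p #6, q #8), K (p #7, q #9), N (p #8, q #10), K (p #9, q #12) — 7 characters in the same relative order in both, and the DP table's final entry dp[9][12] is also 7, so no common subsequence is longer.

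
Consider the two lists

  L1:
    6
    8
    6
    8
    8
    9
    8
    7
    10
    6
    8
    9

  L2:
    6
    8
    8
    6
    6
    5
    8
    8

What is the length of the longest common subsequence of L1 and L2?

5

One common subsequence of length 5: 6 at L1[1]=L2[1]; then 8 at L1[2]=L2[3]; then 6 at L1[3]=L2[5]; then 8 at L1[7]=L2[7]; then 8 at L1[11]=L2[8]. dp[12][8] = 5 confirms this is the maximum.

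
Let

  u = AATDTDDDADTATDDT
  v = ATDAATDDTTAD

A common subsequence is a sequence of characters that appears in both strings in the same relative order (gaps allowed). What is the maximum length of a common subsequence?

Taking A [2,1]; then T [3,2]; then D [4,3]; then T [5,6]; then D [6,7]; then D [7,8]; then T [11,10]; then A [12,11]; then D [15,12] gives a common subsequence of length 9. The LCS DP gives dp[16][12] = 9, so this is optimal.

9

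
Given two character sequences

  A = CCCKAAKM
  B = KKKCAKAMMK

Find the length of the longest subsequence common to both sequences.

Let dp[i][j] be the LCS length of the first i characters of A and the first j characters of B. dp[i][j] = dp[i-1][j-1]+1 when the i-th and j-th characters match, else max(dp[i-1][j], dp[i][j-1]).
    ·  K  K  K  C  A  K  A  M  M  K
 ·  0  0  0  0  0  0  0  0  0  0  0
 C  0  0  0  0  1  1  1  1  1  1  1
 C  0  0  0  0  1  1  1  1  1  1  1
 C  0  0  0  0  1  1  1  1  1  1  1
 K  0  1  1  1  1  1  2  2  2  2  2
 A  0  1  1  1  1  2  2  3  3  3  3
 A  0  1  1  1  1  2  2  3  3  3  3
 K  0  1  2  2  2  2  3  3  3  3  4
 M  0  1  2  2  2  2  3  3  4  4  4
dp[8][10] = 4. One LCS (by backtracking along matches): CKAK.

4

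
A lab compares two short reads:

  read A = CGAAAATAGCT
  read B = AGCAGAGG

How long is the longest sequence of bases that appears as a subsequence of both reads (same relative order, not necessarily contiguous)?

Match C at read A[1]=read B[3] → G at read A[2]=read B[5] → A at read A[3]=read B[6] → G at read A[9]=read B[8] — 4 bases in the same relative order in both. Since dp[11][8] = 4, nothing longer is possible.

4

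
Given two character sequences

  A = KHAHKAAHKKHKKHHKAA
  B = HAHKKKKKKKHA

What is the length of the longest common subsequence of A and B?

10

One common subsequence of length 10: H (A #2, B #1), then A (A #3, B #2), then H (A #4, B #3), then K (A #5, B #6), then K (A #9, B #7), then K (A #10, B #8), then K (A #12, B #9), then K (A #13, B #10), then H (A #15, B #11), then A (A #18, B #12). dp[18][12] = 10 confirms this is the maximum.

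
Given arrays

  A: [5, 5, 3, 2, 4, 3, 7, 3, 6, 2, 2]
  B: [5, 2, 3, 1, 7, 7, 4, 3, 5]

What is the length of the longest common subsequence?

5

Let dp[i][j] be the LCS length of the first i values of A and the first j values of B. dp[i][j] = dp[i-1][j-1]+1 when the i-th and j-th values match, else max(dp[i-1][j], dp[i][j-1]).
    ·  5  2  3  1  7  7  4  3  5
 ·  0  0  0  0  0  0  0  0  0  0
 5  0  1  1  1  1  1  1  1  1  1
 5  0  1  1  1  1  1  1  1  1  2
 3  0  1  1  2  2  2  2  2  2  2
 2  0  1  2  2  2  2  2  2  2  2
 4  0  1  2  2  2  2  2  3  3  3
 3  0  1  2  3  3  3  3  3  4  4
 7  0  1  2  3  3  4  4  4  4  4
 3  0  1  2  3  3  4  4  4  5  5
 6  0  1  2  3  3  4  4  4  5  5
 2  0  1  2  3  3  4  4  4  5  5
 2  0  1  2  3  3  4  4  4  5  5
dp[11][9] = 5. One LCS (by backtracking along matches): 5, 2, 3, 7, 3.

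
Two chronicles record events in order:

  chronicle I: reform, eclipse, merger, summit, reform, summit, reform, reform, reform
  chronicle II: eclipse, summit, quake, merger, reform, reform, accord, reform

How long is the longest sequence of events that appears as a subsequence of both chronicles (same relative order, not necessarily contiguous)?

5

One common subsequence of length 5: eclipse at chronicle I[2]=chronicle II[1]; then merger at chronicle I[3]=chronicle II[4]; then reform at chronicle I[5]=chronicle II[5]; then reform at chronicle I[7]=chronicle II[6]; then reform at chronicle I[9]=chronicle II[8], and the DP table's final entry dp[9][8] is also 5, so no common subsequence is longer.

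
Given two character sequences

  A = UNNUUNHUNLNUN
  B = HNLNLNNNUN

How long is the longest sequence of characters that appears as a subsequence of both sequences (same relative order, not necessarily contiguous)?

Pick N at A[2]=B[2]; then N at A[3]=B[4]; then N at A[6]=B[6]; then N at A[9]=B[7]; then N at A[11]=B[8]; then U at A[12]=B[9]; then N at A[13]=B[10]; all 7 characters appear in both, in order. The LCS DP gives dp[13][10] = 7, so this is optimal.

7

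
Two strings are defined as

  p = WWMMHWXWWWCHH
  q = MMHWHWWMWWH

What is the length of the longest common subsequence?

Let dp[i][j] be the LCS length of the first i characters of p and the first j characters of q. dp[i][j] = dp[i-1][j-1]+1 when the i-th and j-th characters match, else max(dp[i-1][j], dp[i][j-1]).
    ·  M  M  H  W  H  W  W  M  W  W  H
 ·  0  0  0  0  0  0  0  0  0  0  0  0
 W  0  0  0  0  1  1  1  1  1  1  1  1
 W  0  0  0  0  1  1  2  2  2  2  2  2
 M  0  1  1  1  1  1  2  2  3  3  3  3
 M  0  1  2  2  2  2  2  2  3  3  3  3
 H  0  1  2  3  3  3  3  3  3  3  3  4
 W  0  1  2  3  4  4  4  4  4  4  4  4
 X  0  1  2  3  4  4  4  4  4  4  4  4
 W  0  1  2  3  4  4  5  5  5  5  5  5
 W  0  1  2  3  4  4  5  6  6  6  6  6
 W  0  1  2  3  4  4  5  6  6  7  7  7
 C  0  1  2  3  4  4  5  6  6  7  7  7
 H  0  1  2  3  4  5  5  6  6  7  7  8
 H  0  1  2  3  4  5  5  6  6  7  7  8
dp[13][11] = 8. One LCS (by backtracking along matches): MMHWWWWH.

8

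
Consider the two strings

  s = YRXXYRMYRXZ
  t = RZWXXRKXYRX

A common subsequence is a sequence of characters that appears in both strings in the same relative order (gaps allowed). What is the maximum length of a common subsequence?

7

Let dp[i][j] be the LCS length of the first i characters of s and the first j characters of t. dp[i][j] = dp[i-1][j-1]+1 when the i-th and j-th characters match, else max(dp[i-1][j], dp[i][j-1]).
    ·  R  Z  W  X  X  R  K  X  Y  R  X
 ·  0  0  0  0  0  0  0  0  0  0  0  0
 Y  0  0  0  0  0  0  0  0  0  1  1  1
 R  0  1  1  1  1  1  1  1  1  1  2  2
 X  0  1  1  1  2  2  2  2  2  2  2  3
 X  0  1  1  1  2  3  3  3  3  3  3  3
 Y  0  1  1  1  2  3  3  3  3  4  4  4
 R  0  1  1  1  2  3  4  4  4  4  5  5
 M  0  1  1  1  2  3  4  4  4  4  5  5
 Y  0  1  1  1  2  3  4  4  4  5  5  5
 R  0  1  1  1  2  3  4  4  4  5  6  6
 X  0  1  1  1  2  3  4  4  5  5  6  7
 Z  0  1  2  2  2  3  4  4  5  5  6  7
dp[11][11] = 7. One LCS (by backtracking along matches): RXXRYRX.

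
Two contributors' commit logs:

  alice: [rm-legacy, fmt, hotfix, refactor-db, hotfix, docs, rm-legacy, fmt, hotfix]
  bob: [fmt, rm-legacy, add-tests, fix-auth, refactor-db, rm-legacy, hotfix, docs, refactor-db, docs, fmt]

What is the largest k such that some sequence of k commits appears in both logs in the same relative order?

5

One common subsequence of length 5: rm-legacy at alice[1]=bob[6], hotfix at alice[3]=bob[7], refactor-db at alice[4]=bob[9], docs at alice[6]=bob[10], fmt at alice[8]=bob[11]. dp[9][11] = 5 confirms this is the maximum.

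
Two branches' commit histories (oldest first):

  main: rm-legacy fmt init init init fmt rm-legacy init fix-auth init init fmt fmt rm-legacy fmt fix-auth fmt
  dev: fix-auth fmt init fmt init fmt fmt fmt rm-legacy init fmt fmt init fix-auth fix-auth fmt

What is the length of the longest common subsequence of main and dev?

One common subsequence of length 10: fmt [2,2]; then init [3,3]; then init [4,5]; then fmt [6,8]; then rm-legacy [7,9]; then init [11,10]; then fmt [12,11]; then fmt [13,12]; then fix-auth [16,15]; then fmt [17,16], and the DP table's final entry dp[17][16] is also 10, so no common subsequence is longer.

10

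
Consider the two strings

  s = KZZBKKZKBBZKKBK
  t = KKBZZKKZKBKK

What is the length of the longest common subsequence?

Taking K at s[1]=t[2] → Z at s[2]=t[4] → Z at s[3]=t[5] → K at s[5]=t[6] → K at s[6]=t[7] → Z at s[7]=t[8] → K at s[8]=t[9] → B at s[10]=t[10] → K at s[13]=t[11] → K at s[15]=t[12] gives a common subsequence of length 10. The LCS DP gives dp[15][12] = 10, so this is optimal.

10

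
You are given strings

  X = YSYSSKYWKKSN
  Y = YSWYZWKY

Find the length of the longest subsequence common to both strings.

Let dp[i][j] be the LCS length of the first i characters of X and the first j characters of Y. dp[i][j] = dp[i-1][j-1]+1 when the i-th and j-th characters match, else max(dp[i-1][j], dp[i][j-1]).
    ·  Y  S  W  Y  Z  W  K  Y
 ·  0  0  0  0  0  0  0  0  0
 Y  0  1  1  1  1  1  1  1  1
 S  0  1  2  2  2  2  2  2  2
 Y  0  1  2  2  3  3  3  3  3
 S  0  1  2  2  3  3  3  3  3
 S  0  1  2  2  3  3  3  3  3
 K  0  1  2  2  3  3  3  4  4
 Y  0  1  2  2  3  3  3  4  5
 W  0  1  2  3  3  3  4  4  5
 K  0  1  2  3  3  3  4  5  5
 K  0  1  2  3  3  3  4  5  5
 S  0  1  2  3  3  3  4  5  5
 N  0  1  2  3  3  3  4  5  5
dp[12][8] = 5. One LCS (by backtracking along matches): YSYKY.

5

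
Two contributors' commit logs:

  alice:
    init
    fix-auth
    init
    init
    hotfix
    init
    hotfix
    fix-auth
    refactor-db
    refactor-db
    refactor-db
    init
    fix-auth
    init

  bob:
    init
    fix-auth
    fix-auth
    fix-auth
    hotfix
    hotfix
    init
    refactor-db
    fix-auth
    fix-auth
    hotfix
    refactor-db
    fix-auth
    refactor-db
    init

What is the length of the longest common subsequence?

One common subsequence of length 8: init [1,1], then fix-auth [2,4], then hotfix [5,6], then init [6,7], then hotfix [7,11], then fix-auth [8,13], then refactor-db [11,14], then init [14,15], and the DP table's final entry dp[14][15] is also 8, so no common subsequence is longer.

8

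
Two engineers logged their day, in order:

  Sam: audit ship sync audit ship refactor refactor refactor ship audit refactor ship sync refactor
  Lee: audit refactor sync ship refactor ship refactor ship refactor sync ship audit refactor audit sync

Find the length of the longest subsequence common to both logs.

10

Taking audit [1,1]; then sync [3,3]; then ship [5,4]; then refactor [6,5]; then refactor [7,7]; then refactor [8,9]; then ship [9,11]; then audit [10,12]; then refactor [11,13]; then sync [13,15] gives a common subsequence of length 10. Since dp[14][15] = 10, nothing longer is possible.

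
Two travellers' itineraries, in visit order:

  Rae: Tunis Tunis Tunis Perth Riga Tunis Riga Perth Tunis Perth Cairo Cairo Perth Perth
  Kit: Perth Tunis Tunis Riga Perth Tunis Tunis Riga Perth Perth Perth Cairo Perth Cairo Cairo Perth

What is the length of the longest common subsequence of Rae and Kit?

10

One common subsequence of length 10: Tunis at Rae[1]=Kit[2], then Tunis at Rae[2]=Kit[3], then Tunis at Rae[3]=Kit[6], then Tunis at Rae[6]=Kit[7], then Riga at Rae[7]=Kit[8], then Perth at Rae[8]=Kit[11], then Perth at Rae[10]=Kit[13], then Cairo at Rae[11]=Kit[14], then Cairo at Rae[12]=Kit[15], then Perth at Rae[14]=Kit[16]. dp[14][16] = 10 confirms this is the maximum.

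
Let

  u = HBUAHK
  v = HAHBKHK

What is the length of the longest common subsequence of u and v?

Pick H [1,3] → B [2,4] → H [5,6] → K [6,7]; all 4 characters appear in both, in order. dp[6][7] = 4 confirms this is the maximum.

4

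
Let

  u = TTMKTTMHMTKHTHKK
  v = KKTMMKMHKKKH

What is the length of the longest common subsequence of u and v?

8

Taking T [1,3], M [3,5], K [4,6], M [7,7], H [8,8], K [11,9], K [15,10], K [16,11] gives a common subsequence of length 8. Since dp[16][12] = 8, nothing longer is possible.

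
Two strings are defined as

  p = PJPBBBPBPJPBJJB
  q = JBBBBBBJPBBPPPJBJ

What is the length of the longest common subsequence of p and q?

10

Pick J [2,1], then B [4,5], then B [5,6], then B [6,7], then P [7,9], then B [8,11], then P [9,14], then J [10,15], then B [12,16], then J [14,17]; all 10 characters appear in both, in order, and the DP table's final entry dp[15][17] is also 10, so no common subsequence is longer.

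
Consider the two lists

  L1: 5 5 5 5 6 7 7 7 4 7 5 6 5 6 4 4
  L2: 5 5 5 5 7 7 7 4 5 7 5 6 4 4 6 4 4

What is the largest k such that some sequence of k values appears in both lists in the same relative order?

Taking 5 (L1 #1, L2 #1) → 5 (L1 #2, L2 #2) → 5 (L1 #3, L2 #3) → 5 (L1 #4, L2 #4) → 7 (L1 #6, L2 #5) → 7 (L1 #7, L2 #6) → 7 (L1 #8, L2 #7) → 4 (L1 #9, L2 #8) → 7 (L1 #10, L2 #10) → 5 (L1 #11, L2 #11) → 6 (L1 #12, L2 #12) → 6 (L1 #14, L2 #15) → 4 (L1 #15, L2 #16) → 4 (L1 #16, L2 #17) gives a common subsequence of length 14. Since dp[16][17] = 14, nothing longer is possible.

14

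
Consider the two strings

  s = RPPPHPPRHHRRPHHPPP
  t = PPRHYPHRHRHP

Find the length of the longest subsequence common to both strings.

One common subsequence of length 9: P at s[2]=t[1], P at s[3]=t[2], P at s[4]=t[6], H at s[5]=t[7], R at s[8]=t[8], H at s[10]=t[9], R at s[12]=t[10], H at s[15]=t[11], P at s[18]=t[12], and the DP table's final entry dp[18][12] is also 9, so no common subsequence is longer.

9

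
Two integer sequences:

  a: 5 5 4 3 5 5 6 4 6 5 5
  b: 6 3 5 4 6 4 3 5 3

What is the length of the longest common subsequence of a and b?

5

Let dp[i][j] be the LCS length of the first i values of a and the first j values of b. dp[i][j] = dp[i-1][j-1]+1 when the i-th and j-th values match, else max(dp[i-1][j], dp[i][j-1]).
    ·  6  3  5  4  6  4  3  5  3
 ·  0  0  0  0  0  0  0  0  0  0
 5  0  0  0  1  1  1  1  1  1  1
 5  0  0  0  1  1  1  1  1  2  2
 4  0  0  0  1  2  2  2  2  2  2
 3  0  0  1  1  2  2  2  3  3  3
 5  0  0  1  2  2  2  2  3  4  4
 5  0  0  1  2  2  2  2  3  4  4
 6  0  1  1  2  2  3  3  3  4  4
 4  0  1  1  2  3  3  4  4  4  4
 6  0  1  1  2  3  4  4  4  4  4
 5  0  1  1  2  3  4  4  4  5  5
 5  0  1  1  2  3  4  4  4  5  5
dp[11][9] = 5. One LCS (by backtracking along matches): 5, 4, 6, 4, 5.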